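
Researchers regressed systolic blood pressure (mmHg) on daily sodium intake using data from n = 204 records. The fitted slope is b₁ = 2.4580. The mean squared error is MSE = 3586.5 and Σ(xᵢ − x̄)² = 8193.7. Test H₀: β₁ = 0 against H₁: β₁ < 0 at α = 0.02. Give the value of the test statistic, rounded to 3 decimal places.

SE(b₁) = √(MSE/Sₓₓ) = √(3586.5/8193.7) = 0.6616.
t = 2.4580 / 0.6616 = 3.715.
df = n − 2 = 202.
One-sided p ≈ 0.9999, which is ≥ 0.02, so fail to reject H₀.
The data do not give significant evidence that the true slope on daily sodium intake is negative.

t = 3.715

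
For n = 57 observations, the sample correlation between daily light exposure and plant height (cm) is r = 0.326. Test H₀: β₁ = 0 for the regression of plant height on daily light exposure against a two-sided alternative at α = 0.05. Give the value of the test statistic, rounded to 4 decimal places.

t = 2.5574

t = r·√(n − 2)/√(1 − r²) = 0.326·√55/√0.893724 = 2.5574.
df = n − 2 = 55.
Two-sided p ≈ 0.0133, which is < 0.05, so reject H₀.
There is evidence of a linear association between daily light exposure and plant height.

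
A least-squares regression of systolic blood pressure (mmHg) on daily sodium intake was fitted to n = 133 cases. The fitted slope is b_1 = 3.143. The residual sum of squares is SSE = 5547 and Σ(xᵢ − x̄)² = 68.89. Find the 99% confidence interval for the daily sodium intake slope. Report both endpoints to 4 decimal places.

(1.0937, 5.1923)

MSE = SSE/(n − 2) = 5547/131 = 42.3435.
SE(b_1) = √(MSE/Sₓₓ) = √(42.3435/68.89) = 0.783999.
df = n − 2 = 131.
t* = t_{0.005, 131} = 2.61388.
Margin = t* × SE = 2.61388 × 0.783999 = 2.049279.
CI: 3.143 ± 2.049279 → (1.0937, 5.1923).
With 99% confidence, each one-unit increase in daily sodium intake is associated with a change of between 1.0937 and 5.1923 mmHg in systolic blood pressure.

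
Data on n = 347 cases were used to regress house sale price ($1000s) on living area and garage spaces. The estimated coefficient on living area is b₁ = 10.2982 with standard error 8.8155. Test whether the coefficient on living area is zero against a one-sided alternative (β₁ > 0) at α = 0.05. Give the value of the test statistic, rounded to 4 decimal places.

H₀: β₁ = 0 vs H₁: β₁ > 0.
t = (b₁ − β₁⁰)/SE = 10.2982 / 8.8155 = 1.1682.
df = n − k − 1 = 347 − 2 − 1 = 344.
One-sided p ≈ 0.1218, which is ≥ 0.05, so fail to reject H₀.
The data do not give significant evidence that the true slope on living area is positive, holding the other predictors fixed.

t = 1.1682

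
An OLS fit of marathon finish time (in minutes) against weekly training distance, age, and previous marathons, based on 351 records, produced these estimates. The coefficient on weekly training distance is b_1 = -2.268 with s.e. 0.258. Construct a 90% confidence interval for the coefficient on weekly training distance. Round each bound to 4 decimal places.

(-2.6935, -1.8425)

df = n − k − 1 = 351 − 3 − 1 = 347.
t* = t_{0.05, 347} = 1.649257.
Margin = t* × SE = 1.649257 × 0.258 = 0.425508.
CI: -2.268 ± 0.425508 → (-2.6935, -1.8425).
With 90% confidence, each one-unit increase in weekly training distance is associated with a change of between -2.6935 and -1.8425 minutes in marathon finish time, holding the other predictors fixed.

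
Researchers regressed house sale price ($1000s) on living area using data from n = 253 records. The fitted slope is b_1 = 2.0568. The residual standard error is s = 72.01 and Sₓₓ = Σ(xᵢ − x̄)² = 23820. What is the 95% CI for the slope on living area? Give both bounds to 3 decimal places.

(1.138, 2.976)

SE(b_1) = s/√Sₓₓ = 72.01/√23820 = 0.466576.
df = n − 2 = 251.
t* = t_{0.025, 251} = 1.96946.
Margin = t* × SE = 1.96946 × 0.466576 = 0.91890.
CI: 2.0568 ± 0.91890 → (1.138, 2.976).
With 95% confidence, each one-unit increase in living area is associated with a change of between 1.138 and 2.976 $1000s in house sale price.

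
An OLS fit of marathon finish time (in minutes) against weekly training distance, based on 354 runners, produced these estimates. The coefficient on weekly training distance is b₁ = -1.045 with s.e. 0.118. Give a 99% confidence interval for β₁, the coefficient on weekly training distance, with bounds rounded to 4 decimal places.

df = n − 2 = 354 − 2 = 352.
t* = t_{0.005, 352} = 2.589868.
Margin = t* × SE = 2.589868 × 0.118 = 0.305604.
CI: -1.045 ± 0.305604 → (-1.3506, -0.7394).
With 99% confidence, each one-unit increase in weekly training distance is associated with a change of between -1.3506 and -0.7394 minutes in marathon finish time.

(-1.3506, -0.7394)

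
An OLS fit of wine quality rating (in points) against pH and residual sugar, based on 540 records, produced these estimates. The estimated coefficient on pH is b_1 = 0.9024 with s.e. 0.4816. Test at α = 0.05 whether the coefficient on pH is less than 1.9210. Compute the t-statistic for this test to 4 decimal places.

H₀: β₁ = 1.9210 vs H₁: β₁ < 1.9210.
t = (b_1 − β₁⁰)/SE = (0.9024 − 1.9210) / 0.4816 = -2.1150.
df = n − k − 1 = 540 − 2 − 1 = 537.
One-sided p ≈ 0.0174, which is < 0.05, so reject H₀.
There is evidence that the true slope on pH is below 1.9210 points per unit, holding the other predictors fixed.

t = -2.1150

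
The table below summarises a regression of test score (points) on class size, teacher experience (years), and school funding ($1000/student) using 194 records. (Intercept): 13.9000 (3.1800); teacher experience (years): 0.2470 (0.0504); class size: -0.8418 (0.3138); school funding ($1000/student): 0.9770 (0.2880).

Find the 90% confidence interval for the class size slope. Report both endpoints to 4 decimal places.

Read off: b = -0.8418, SE = 0.3138 for class size.
df = n − k − 1 = 194 − 3 − 1 = 190.
t* = t_{0.05, 190} = 1.652913.
Margin = t* × SE = 1.652913 × 0.3138 = 0.518684.
CI: -0.8418 ± 0.518684 → (-1.3605, -0.3231).

(-1.3605, -0.3231)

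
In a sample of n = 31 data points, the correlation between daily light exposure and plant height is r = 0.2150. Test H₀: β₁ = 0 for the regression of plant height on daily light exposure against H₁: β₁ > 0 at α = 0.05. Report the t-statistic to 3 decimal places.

t = r·√(n − 2)/√(1 − r²) = 0.2150·√29/√0.953775 = 1.186.
df = n − 2 = 29.
One-sided p ≈ 0.1227, which is ≥ 0.05, so fail to reject H₀.
The data do not give significant evidence of a linear association between daily light exposure and plant height.

t = 1.186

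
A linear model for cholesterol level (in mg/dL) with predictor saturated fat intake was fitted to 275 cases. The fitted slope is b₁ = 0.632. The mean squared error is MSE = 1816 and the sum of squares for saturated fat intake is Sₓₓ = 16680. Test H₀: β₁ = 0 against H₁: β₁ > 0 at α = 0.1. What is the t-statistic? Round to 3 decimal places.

SE(b₁) = √(MSE/Sₓₓ) = √(1816/16680) = 0.329959.
t = 0.632 / 0.329959 = 1.915.
df = n − 2 = 273.
One-sided p ≈ 0.0282, which is < 0.1, so reject H₀.
There is evidence that the true slope on saturated fat intake is positive.

t = 1.915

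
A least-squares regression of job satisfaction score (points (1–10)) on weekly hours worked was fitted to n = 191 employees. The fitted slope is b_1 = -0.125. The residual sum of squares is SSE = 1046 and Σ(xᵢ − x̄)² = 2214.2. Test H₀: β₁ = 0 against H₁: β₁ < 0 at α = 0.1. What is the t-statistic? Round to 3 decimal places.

t = -2.500

MSE = SSE/(n − 2) = 1046/189 = 5.53439.
SE(b_1) = √(MSE/Sₓₓ) = √(5.53439/2214.2) = 0.049995.
t = -0.125 / 0.049995 = -2.500.
df = n − 2 = 189.
One-sided p ≈ 0.0066, which is < 0.1, so reject H₀.
There is evidence that the true slope on weekly hours worked is negative.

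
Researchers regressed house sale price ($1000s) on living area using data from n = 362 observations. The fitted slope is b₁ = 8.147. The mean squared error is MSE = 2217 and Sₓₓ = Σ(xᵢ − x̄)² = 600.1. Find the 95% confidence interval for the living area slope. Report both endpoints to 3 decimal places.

(4.367, 11.927)

SE(b₁) = √(MSE/Sₓₓ) = √(2217/600.1) = 1.92208.
df = n − 2 = 360.
t* = t_{0.025, 360} = 1.966575.
Margin = t* × SE = 1.966575 × 1.92208 = 3.77991.
CI: 8.147 ± 3.77991 → (4.367, 11.927).
With 95% confidence, each one-unit increase in living area is associated with a change of between 4.367 and 11.927 $1000s in house sale price.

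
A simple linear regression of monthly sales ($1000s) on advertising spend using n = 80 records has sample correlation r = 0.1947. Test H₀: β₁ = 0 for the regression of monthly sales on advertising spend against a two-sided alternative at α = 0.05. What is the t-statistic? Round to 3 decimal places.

t = 1.753

t = r·√(n − 2)/√(1 − r²) = 0.1947·√78/√0.962092 = 1.753.
df = n − 2 = 78.
Two-sided p ≈ 0.0835, which is ≥ 0.05, so fail to reject H₀.
The data do not give significant evidence of a linear association between advertising spend and monthly sales.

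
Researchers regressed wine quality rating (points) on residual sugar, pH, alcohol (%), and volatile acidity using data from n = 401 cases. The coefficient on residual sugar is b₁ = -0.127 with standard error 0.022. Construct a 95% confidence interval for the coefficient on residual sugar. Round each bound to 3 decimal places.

(-0.170, -0.084)

df = n − k − 1 = 401 − 4 − 1 = 396.
t* = t_{0.025, 396} = 1.965973.
Margin = t* × SE = 1.965973 × 0.022 = 0.04325.
CI: -0.127 ± 0.04325 → (-0.170, -0.084).
With 95% confidence, each one-unit increase in residual sugar is associated with a change of between -0.170 and -0.084 points in wine quality rating, holding the other predictors fixed.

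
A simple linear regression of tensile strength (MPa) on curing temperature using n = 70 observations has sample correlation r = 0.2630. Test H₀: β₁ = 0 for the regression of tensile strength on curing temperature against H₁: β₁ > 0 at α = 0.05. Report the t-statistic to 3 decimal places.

t = r·√(n − 2)/√(1 − r²) = 0.2630·√68/√0.930831 = 2.248.
df = n − 2 = 68.
One-sided p ≈ 0.0139, which is < 0.05, so reject H₀.
There is evidence of a linear association between curing temperature and tensile strength.

t = 2.248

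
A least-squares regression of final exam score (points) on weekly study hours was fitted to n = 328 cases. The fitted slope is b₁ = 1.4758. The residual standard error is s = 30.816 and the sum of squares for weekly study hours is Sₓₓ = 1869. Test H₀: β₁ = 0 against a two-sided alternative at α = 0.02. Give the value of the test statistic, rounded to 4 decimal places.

SE(b₁) = s/√Sₓₓ = 30.816/√1869 = 0.712806.
t = 1.4758 / 0.712806 = 2.0704.
df = n − 2 = 326.
Two-sided p ≈ 0.0392, which is ≥ 0.02, so fail to reject H₀.
The data do not give significant evidence of an association between weekly study hours and final exam score.

t = 2.0704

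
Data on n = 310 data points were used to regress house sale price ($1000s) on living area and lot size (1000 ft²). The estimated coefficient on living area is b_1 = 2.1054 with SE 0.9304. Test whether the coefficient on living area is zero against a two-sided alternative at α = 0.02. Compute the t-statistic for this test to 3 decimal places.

t = 2.263

H₀: β₁ = 0 vs H₁: β₁ ≠ 0.
t = (b_1 − β₁⁰)/SE = 2.1054 / 0.9304 = 2.263.
df = n − k − 1 = 310 − 2 − 1 = 307.
Two-sided p ≈ 0.0243, which is ≥ 0.02, so fail to reject H₀.
The data do not give significant evidence of an association between living area and house sale price, after adjusting for the other predictors.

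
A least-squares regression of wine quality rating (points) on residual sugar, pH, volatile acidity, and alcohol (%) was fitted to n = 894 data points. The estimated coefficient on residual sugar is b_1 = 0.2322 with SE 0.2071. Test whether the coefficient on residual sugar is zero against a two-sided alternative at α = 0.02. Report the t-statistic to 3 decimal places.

t = 1.121

H₀: β₁ = 0 vs H₁: β₁ ≠ 0.
t = (b_1 − β₁⁰)/SE = 0.2322 / 0.2071 = 1.121.
df = n − k − 1 = 894 − 4 − 1 = 889.
Two-sided p ≈ 0.2625, which is ≥ 0.02, so fail to reject H₀.
The data do not give significant evidence of an association between residual sugar and wine quality rating, after adjusting for the other predictors.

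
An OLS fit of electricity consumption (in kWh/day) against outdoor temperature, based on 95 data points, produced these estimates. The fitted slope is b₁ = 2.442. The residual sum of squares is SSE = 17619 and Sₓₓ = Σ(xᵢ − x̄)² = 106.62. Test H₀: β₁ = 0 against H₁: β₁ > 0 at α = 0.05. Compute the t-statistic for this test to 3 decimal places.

MSE = SSE/(n − 2) = 17619/93 = 189.452.
SE(b₁) = √(MSE/Sₓₓ) = √(189.452/106.62) = 1.333.
t = 2.442 / 1.333 = 1.832.
df = n − 2 = 93.
One-sided p ≈ 0.0351, which is < 0.05, so reject H₀.
There is evidence that the true slope on outdoor temperature is positive.

t = 1.832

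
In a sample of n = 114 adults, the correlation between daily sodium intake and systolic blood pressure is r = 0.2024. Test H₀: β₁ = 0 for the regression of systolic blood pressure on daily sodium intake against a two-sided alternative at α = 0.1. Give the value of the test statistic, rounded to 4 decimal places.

t = r·√(n − 2)/√(1 − r²) = 0.2024·√112/√0.959034 = 2.1873.
df = n − 2 = 112.
Two-sided p ≈ 0.0308, which is < 0.1, so reject H₀.
There is evidence of a linear association between daily sodium intake and systolic blood pressure.

t = 2.1873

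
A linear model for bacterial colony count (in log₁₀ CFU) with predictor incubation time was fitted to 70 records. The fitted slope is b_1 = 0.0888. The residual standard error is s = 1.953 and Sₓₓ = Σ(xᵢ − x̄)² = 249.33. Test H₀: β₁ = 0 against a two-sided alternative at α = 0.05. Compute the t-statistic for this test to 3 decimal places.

SE(b_1) = s/√Sₓₓ = 1.953/√249.33 = 0.123684.
t = 0.0888 / 0.123684 = 0.718.
df = n − 2 = 68.
Two-sided p ≈ 0.4752, which is ≥ 0.05, so fail to reject H₀.
The data do not give significant evidence of an association between incubation time and bacterial colony count.

t = 0.718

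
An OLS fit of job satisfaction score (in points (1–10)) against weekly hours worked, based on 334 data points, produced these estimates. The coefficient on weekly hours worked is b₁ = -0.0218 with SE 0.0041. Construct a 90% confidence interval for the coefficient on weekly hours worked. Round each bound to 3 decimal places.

df = n − 2 = 334 − 2 = 332.
t* = t_{0.05, 332} = 1.649456.
Margin = t* × SE = 1.649456 × 0.0041 = 0.00676.
CI: -0.0218 ± 0.00676 → (-0.029, -0.015).
With 90% confidence, each one-unit increase in weekly hours worked is associated with a change of between -0.029 and -0.015 points (1–10) in job satisfaction score.

(-0.029, -0.015)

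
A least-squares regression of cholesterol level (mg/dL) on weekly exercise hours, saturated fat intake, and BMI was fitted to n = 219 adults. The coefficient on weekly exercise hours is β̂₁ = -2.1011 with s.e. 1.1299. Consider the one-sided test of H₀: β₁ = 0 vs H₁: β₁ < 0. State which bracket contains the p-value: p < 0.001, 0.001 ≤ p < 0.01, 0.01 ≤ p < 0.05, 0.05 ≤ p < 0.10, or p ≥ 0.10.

t = -2.1011 / 1.1299 = -1.860.
df = n − k − 1 = 219 − 3 − 1 = 215.
One-sided p = P(T_{215} < t) ≈ 0.0322.
So 0.01 ≤ p < 0.05.

0.01 ≤ p < 0.05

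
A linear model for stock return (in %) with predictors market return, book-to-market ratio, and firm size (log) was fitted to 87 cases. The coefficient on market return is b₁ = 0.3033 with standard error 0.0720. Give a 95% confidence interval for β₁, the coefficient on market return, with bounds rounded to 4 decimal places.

df = n − k − 1 = 87 − 3 − 1 = 83.
t* = t_{0.025, 83} = 1.98896.
Margin = t* × SE = 1.98896 × 0.0720 = 0.143205.
CI: 0.3033 ± 0.143205 → (0.1601, 0.4465).
With 95% confidence, each one-unit increase in market return is associated with a change of between 0.1601 and 0.4465 % in stock return, holding the other predictors fixed.

(0.1601, 0.4465)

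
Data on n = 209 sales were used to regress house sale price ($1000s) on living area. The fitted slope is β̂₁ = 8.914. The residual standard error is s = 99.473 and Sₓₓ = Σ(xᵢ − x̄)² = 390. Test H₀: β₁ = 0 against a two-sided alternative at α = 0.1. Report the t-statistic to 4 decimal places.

SE(β̂₁) = s/√Sₓₓ = 99.473/√390 = 5.03701.
t = 8.914 / 5.03701 = 1.7697.
df = n − 2 = 207.
Two-sided p ≈ 0.0782, which is < 0.1, so reject H₀.
There is evidence that living area is associated with house sale price.

t = 1.7697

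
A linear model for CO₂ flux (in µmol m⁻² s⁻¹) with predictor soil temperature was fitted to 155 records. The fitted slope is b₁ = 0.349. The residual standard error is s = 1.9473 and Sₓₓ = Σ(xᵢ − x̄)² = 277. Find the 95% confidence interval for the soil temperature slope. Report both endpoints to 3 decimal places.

(0.118, 0.580)

SE(b₁) = s/√Sₓₓ = 1.9473/√277 = 0.117002.
df = n − 2 = 153.
t* = t_{0.025, 153} = 1.97559.
Margin = t* × SE = 1.97559 × 0.117002 = 0.23115.
CI: 0.349 ± 0.23115 → (0.118, 0.580).
With 95% confidence, each one-unit increase in soil temperature is associated with a change of between 0.118 and 0.580 µmol m⁻² s⁻¹ in CO₂ flux.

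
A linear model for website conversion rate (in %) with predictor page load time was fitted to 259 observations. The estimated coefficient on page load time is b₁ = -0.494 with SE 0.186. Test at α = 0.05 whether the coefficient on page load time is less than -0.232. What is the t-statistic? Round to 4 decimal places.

H₀: β₁ = -0.232 vs H₁: β₁ < -0.232.
t = (b₁ − β₁⁰)/SE = (-0.494 − (-0.232)) / 0.186 = -1.4086.
df = n − 2 = 259 − 2 = 257.
One-sided p ≈ 0.0801, which is ≥ 0.05, so fail to reject H₀.
The data do not give significant evidence that the true slope on page load time is below -0.232 % per unit.

t = -1.4086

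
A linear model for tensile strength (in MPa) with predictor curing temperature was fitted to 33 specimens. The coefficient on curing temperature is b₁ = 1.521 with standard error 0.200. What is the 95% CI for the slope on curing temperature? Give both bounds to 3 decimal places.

(1.113, 1.929)

df = n − 2 = 33 − 2 = 31.
t* = t_{0.025, 31} = 2.039513.
Margin = t* × SE = 2.039513 × 0.200 = 0.40790.
CI: 1.521 ± 0.40790 → (1.113, 1.929).
With 95% confidence, each one-unit increase in curing temperature is associated with a change of between 1.113 and 1.929 MPa in tensile strength.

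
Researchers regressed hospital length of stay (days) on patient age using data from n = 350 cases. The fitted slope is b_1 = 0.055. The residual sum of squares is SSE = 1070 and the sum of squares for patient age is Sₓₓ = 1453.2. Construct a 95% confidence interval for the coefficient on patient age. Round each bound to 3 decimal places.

MSE = SSE/(n − 2) = 1070/348 = 3.07471.
SE(b_1) = √(MSE/Sₓₓ) = √(3.07471/1453.2) = 0.0459981.
df = n − 2 = 348.
t* = t_{0.025, 348} = 1.966804.
Margin = t* × SE = 1.966804 × 0.0459981 = 0.09047.
CI: 0.055 ± 0.09047 → (-0.035, 0.145).
With 95% confidence, each one-unit increase in patient age is associated with a change of between -0.035 and 0.145 days in hospital length of stay.

(-0.035, 0.145)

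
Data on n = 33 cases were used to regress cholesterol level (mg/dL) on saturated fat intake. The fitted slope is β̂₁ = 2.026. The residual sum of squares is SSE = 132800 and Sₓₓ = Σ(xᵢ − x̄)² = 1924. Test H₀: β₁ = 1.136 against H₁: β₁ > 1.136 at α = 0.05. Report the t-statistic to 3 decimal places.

MSE = SSE/(n − 2) = 132800/31 = 4283.87.
SE(β̂₁) = √(MSE/Sₓₓ) = √(4283.87/1924) = 1.49216.
t = (2.026 − 1.136) / 1.49216 = 0.596.
df = n − 2 = 31.
One-sided p ≈ 0.2776, which is ≥ 0.05, so fail to reject H₀.
The data do not give significant evidence that the true slope on saturated fat intake exceeds 1.136 mg/dL per unit.

t = 0.596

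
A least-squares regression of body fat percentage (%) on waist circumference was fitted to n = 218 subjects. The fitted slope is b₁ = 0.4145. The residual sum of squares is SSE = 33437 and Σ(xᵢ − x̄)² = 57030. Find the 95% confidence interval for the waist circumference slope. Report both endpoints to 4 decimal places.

MSE = SSE/(n − 2) = 33437/216 = 154.801.
SE(b₁) = √(MSE/Sₓₓ) = √(154.801/57030) = 0.0520997.
df = n − 2 = 216.
t* = t_{0.025, 216} = 1.971007.
Margin = t* × SE = 1.971007 × 0.0520997 = 0.102689.
CI: 0.4145 ± 0.102689 → (0.3118, 0.5172).
With 95% confidence, each one-unit increase in waist circumference is associated with a change of between 0.3118 and 0.5172 % in body fat percentage.

(0.3118, 0.5172)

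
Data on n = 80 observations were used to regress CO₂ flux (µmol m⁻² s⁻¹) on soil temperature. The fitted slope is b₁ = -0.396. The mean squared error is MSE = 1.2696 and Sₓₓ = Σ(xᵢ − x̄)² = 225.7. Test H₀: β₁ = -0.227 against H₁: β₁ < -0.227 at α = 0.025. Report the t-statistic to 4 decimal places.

t = -2.2533

SE(b₁) = √(MSE/Sₓₓ) = √(1.2696/225.7) = 0.0750011.
t = (-0.396 − (-0.227)) / 0.0750011 = -2.2533.
df = n − 2 = 78.
One-sided p ≈ 0.0135, which is < 0.025, so reject H₀.
There is evidence that the true slope on soil temperature is below -0.227 µmol m⁻² s⁻¹ per unit.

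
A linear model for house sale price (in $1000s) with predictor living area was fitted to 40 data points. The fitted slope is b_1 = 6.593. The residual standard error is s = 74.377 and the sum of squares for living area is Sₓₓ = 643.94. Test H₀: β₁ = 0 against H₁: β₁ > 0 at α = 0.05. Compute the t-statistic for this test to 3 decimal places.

SE(b_1) = s/√Sₓₓ = 74.377/√643.94 = 2.931.
t = 6.593 / 2.931 = 2.249.
df = n − 2 = 38.
One-sided p ≈ 0.0152, which is < 0.05, so reject H₀.
There is evidence that the true slope on living area is positive.

t = 2.249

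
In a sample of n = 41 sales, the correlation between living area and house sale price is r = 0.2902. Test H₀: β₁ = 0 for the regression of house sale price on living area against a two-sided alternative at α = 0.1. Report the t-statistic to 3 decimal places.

t = r·√(n − 2)/√(1 − r²) = 0.2902·√39/√0.915784 = 1.894.
df = n − 2 = 39.
Two-sided p ≈ 0.0657, which is < 0.1, so reject H₀.
There is evidence of a linear association between living area and house sale price.

t = 1.894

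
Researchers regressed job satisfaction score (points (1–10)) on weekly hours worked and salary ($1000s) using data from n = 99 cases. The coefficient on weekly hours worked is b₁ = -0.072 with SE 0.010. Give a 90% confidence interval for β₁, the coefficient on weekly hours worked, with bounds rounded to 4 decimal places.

(-0.0886, -0.0554)

df = n − k − 1 = 99 − 2 − 1 = 96.
t* = t_{0.05, 96} = 1.660881.
Margin = t* × SE = 1.660881 × 0.010 = 0.016609.
CI: -0.072 ± 0.016609 → (-0.0886, -0.0554).
With 90% confidence, each one-unit increase in weekly hours worked is associated with a change of between -0.0886 and -0.0554 points (1–10) in job satisfaction score, holding the other predictors fixed.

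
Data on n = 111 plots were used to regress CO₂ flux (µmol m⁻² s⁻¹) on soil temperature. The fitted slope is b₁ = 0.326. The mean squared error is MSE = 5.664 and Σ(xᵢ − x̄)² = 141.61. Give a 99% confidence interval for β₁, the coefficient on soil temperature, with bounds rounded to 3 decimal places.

SE(b₁) = √(MSE/Sₓₓ) = √(5.664/141.61) = 0.199993.
df = n − 2 = 109.
t* = t_{0.005, 109} = 2.621688.
Margin = t* × SE = 2.621688 × 0.199993 = 0.52432.
CI: 0.326 ± 0.52432 → (-0.198, 0.850).
With 99% confidence, each one-unit increase in soil temperature is associated with a change of between -0.198 and 0.850 µmol m⁻² s⁻¹ in CO₂ flux.

(-0.198, 0.850)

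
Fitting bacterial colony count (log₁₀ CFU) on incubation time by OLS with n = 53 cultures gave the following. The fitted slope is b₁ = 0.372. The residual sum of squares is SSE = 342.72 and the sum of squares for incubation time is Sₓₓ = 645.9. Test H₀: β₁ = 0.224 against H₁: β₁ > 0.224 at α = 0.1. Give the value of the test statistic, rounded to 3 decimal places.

MSE = SSE/(n − 2) = 342.72/51 = 6.72.
SE(b₁) = √(MSE/Sₓₓ) = √(6.72/645.9) = 0.102.
t = (0.372 − 0.224) / 0.102 = 1.451.
df = n − 2 = 51.
One-sided p ≈ 0.0765, which is < 0.1, so reject H₀.
There is evidence that the true slope on incubation time exceeds 0.224 log₁₀ CFU per unit.

t = 1.451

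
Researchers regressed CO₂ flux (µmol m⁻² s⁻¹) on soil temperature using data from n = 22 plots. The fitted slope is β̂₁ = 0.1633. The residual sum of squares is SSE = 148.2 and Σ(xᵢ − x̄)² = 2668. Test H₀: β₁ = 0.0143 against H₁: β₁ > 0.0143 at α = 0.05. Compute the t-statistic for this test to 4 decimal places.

t = 2.8273

MSE = SSE/(n − 2) = 148.2/20 = 7.41.
SE(β̂₁) = √(MSE/Sₓₓ) = √(7.41/2668) = 0.0527007.
t = (0.1633 − 0.0143) / 0.0527007 = 2.8273.
df = n − 2 = 20.
One-sided p ≈ 0.0052, which is < 0.05, so reject H₀.
There is evidence that the true slope on soil temperature exceeds 0.0143 µmol m⁻² s⁻¹ per unit.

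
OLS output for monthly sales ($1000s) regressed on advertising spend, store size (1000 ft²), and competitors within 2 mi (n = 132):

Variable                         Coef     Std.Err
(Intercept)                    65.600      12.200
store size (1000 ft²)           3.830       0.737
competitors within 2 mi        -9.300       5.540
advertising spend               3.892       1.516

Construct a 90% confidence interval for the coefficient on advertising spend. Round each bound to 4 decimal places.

Read off: b = 3.892, SE = 1.516 for advertising spend.
df = n − k − 1 = 132 − 3 − 1 = 128.
t* = t_{0.05, 128} = 1.656845.
Margin = t* × SE = 1.656845 × 1.516 = 2.511777.
CI: 3.892 ± 2.511777 → (1.3802, 6.4038).

(1.3802, 6.4038)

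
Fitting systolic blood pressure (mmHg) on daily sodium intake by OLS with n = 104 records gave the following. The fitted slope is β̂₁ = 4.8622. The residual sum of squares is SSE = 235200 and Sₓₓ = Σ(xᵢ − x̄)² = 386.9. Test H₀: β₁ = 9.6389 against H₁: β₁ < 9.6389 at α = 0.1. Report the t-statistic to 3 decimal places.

t = -1.957

MSE = SSE/(n − 2) = 235200/102 = 2305.88.
SE(β̂₁) = √(MSE/Sₓₓ) = √(2305.88/386.9) = 2.44129.
t = (4.8622 − 9.6389) / 2.44129 = -1.957.
df = n − 2 = 102.
One-sided p ≈ 0.0266, which is < 0.1, so reject H₀.
There is evidence that the true slope on daily sodium intake is below 9.6389 mmHg per unit.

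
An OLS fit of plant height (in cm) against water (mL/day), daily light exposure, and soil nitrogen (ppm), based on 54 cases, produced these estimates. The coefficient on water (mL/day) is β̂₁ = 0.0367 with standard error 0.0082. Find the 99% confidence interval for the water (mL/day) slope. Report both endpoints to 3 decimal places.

(0.015, 0.059)

df = n − k − 1 = 54 − 3 − 1 = 50.
t* = t_{0.005, 50} = 2.677793.
Margin = t* × SE = 2.677793 × 0.0082 = 0.02196.
CI: 0.0367 ± 0.02196 → (0.015, 0.059).
With 99% confidence, each one-unit increase in water (mL/day) is associated with a change of between 0.015 and 0.059 cm in plant height, holding the other predictors fixed.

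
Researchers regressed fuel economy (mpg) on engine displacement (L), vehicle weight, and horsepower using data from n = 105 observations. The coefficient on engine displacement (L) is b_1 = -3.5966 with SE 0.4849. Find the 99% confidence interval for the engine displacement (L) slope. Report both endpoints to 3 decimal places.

(-4.870, -2.324)

df = n − k − 1 = 105 − 3 − 1 = 101.
t* = t_{0.005, 101} = 2.625386.
Margin = t* × SE = 2.625386 × 0.4849 = 1.27305.
CI: -3.5966 ± 1.27305 → (-4.870, -2.324).
With 99% confidence, each one-unit increase in engine displacement (L) is associated with a change of between -4.870 and -2.324 mpg in fuel economy, holding the other predictors fixed.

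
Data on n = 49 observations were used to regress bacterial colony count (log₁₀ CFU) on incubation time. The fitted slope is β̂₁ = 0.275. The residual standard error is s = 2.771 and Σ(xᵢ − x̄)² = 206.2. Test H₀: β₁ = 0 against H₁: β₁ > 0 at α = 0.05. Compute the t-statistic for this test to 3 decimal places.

SE(β̂₁) = s/√Sₓₓ = 2.771/√206.2 = 0.192971.
t = 0.275 / 0.192971 = 1.425.
df = n − 2 = 47.
One-sided p ≈ 0.0804, which is ≥ 0.05, so fail to reject H₀.
The data do not give significant evidence that the true slope on incubation time is positive.

t = 1.425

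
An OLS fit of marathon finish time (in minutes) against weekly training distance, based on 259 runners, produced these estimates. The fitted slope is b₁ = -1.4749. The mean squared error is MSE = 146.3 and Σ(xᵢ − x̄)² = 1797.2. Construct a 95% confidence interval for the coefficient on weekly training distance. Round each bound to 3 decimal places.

(-2.037, -0.913)

SE(b₁) = √(MSE/Sₓₓ) = √(146.3/1797.2) = 0.285315.
df = n − 2 = 257.
t* = t_{0.025, 257} = 1.969237.
Margin = t* × SE = 1.969237 × 0.285315 = 0.56185.
CI: -1.4749 ± 0.56185 → (-2.037, -0.913).
With 95% confidence, each one-unit increase in weekly training distance is associated with a change of between -2.037 and -0.913 minutes in marathon finish time.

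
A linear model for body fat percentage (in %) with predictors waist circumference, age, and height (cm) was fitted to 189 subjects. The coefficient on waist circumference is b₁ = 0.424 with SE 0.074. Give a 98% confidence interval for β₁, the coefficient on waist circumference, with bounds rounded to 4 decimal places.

df = n − k − 1 = 189 − 3 − 1 = 185.
t* = t_{0.01, 185} = 2.346673.
Margin = t* × SE = 2.346673 × 0.074 = 0.173654.
CI: 0.424 ± 0.173654 → (0.2503, 0.5977).
With 98% confidence, each one-unit increase in waist circumference is associated with a change of between 0.2503 and 0.5977 % in body fat percentage, holding the other predictors fixed.

(0.2503, 0.5977)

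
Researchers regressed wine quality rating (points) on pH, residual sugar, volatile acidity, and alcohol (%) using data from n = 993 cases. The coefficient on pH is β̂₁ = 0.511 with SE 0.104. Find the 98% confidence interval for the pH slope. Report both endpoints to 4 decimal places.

(0.2687, 0.7533)

df = n − k − 1 = 993 − 4 − 1 = 988.
t* = t_{0.01, 988} = 2.330128.
Margin = t* × SE = 2.330128 × 0.104 = 0.242333.
CI: 0.511 ± 0.242333 → (0.2687, 0.7533).
With 98% confidence, each one-unit increase in pH is associated with a change of between 0.2687 and 0.7533 points in wine quality rating, holding the other predictors fixed.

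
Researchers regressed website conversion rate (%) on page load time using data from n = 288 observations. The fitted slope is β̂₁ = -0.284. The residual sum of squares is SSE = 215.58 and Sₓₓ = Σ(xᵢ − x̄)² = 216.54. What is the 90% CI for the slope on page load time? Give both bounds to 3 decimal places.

MSE = SSE/(n − 2) = 215.58/286 = 0.753776.
SE(β̂₁) = √(MSE/Sₓₓ) = √(0.753776/216.54) = 0.059.
df = n − 2 = 286.
t* = t_{0.05, 286} = 1.650199.
Margin = t* × SE = 1.650199 × 0.059 = 0.09736.
CI: -0.284 ± 0.09736 → (-0.381, -0.187).
With 90% confidence, each one-unit increase in page load time is associated with a change of between -0.381 and -0.187 % in website conversion rate.

(-0.381, -0.187)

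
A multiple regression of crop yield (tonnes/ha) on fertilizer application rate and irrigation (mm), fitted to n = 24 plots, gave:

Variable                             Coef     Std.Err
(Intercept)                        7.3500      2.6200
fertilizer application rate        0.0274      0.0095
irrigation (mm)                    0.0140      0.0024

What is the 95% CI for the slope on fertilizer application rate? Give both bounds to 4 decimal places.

(0.0076, 0.0472)

Read off: b = 0.0274, SE = 0.0095 for fertilizer application rate.
df = n − k − 1 = 24 − 2 − 1 = 21.
t* = t_{0.025, 21} = 2.079614.
Margin = t* × SE = 2.079614 × 0.0095 = 0.019756.
CI: 0.0274 ± 0.019756 → (0.0076, 0.0472).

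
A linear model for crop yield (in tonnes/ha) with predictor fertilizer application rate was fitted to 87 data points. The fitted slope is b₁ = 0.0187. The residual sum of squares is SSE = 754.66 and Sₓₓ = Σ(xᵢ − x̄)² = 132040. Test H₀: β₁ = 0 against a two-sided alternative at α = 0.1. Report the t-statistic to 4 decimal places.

MSE = SSE/(n − 2) = 754.66/85 = 8.87835.
SE(b₁) = √(MSE/Sₓₓ) = √(8.87835/132040) = 0.00819999.
t = 0.0187 / 0.00819999 = 2.2805.
df = n − 2 = 85.
Two-sided p ≈ 0.0251, which is < 0.1, so reject H₀.
There is evidence that fertilizer application rate is associated with crop yield.

t = 2.2805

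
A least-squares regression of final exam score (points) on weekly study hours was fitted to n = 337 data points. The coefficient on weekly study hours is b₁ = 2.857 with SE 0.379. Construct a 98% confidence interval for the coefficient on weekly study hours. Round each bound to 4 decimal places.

df = n − 2 = 337 − 2 = 335.
t* = t_{0.01, 335} = 2.337531.
Margin = t* × SE = 2.337531 × 0.379 = 0.885924.
CI: 2.857 ± 0.885924 → (1.9711, 3.7429).
With 98% confidence, each one-unit increase in weekly study hours is associated with a change of between 1.9711 and 3.7429 points in final exam score.

(1.9711, 3.7429)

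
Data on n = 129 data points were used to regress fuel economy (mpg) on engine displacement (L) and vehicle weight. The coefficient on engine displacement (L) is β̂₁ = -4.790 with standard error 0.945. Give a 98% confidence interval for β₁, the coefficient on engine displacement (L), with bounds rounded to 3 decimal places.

(-7.017, -2.563)

df = n − k − 1 = 129 − 2 − 1 = 126.
t* = t_{0.01, 126} = 2.356307.
Margin = t* × SE = 2.356307 × 0.945 = 2.22671.
CI: -4.790 ± 2.22671 → (-7.017, -2.563).
With 98% confidence, each one-unit increase in engine displacement (L) is associated with a change of between -7.017 and -2.563 mpg in fuel economy, holding the other predictors fixed.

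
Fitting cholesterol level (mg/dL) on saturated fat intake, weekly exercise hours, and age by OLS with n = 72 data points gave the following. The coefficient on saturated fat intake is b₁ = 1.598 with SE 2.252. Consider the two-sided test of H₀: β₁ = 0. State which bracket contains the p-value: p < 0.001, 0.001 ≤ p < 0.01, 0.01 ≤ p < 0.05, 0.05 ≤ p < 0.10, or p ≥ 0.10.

t = 1.598 / 2.252 = 0.710.
df = n − k − 1 = 72 − 3 − 1 = 68.
Two-sided p = 2·P(T_{68} > |t|) ≈ 0.4804.
So p ≥ 0.10.

p ≥ 0.10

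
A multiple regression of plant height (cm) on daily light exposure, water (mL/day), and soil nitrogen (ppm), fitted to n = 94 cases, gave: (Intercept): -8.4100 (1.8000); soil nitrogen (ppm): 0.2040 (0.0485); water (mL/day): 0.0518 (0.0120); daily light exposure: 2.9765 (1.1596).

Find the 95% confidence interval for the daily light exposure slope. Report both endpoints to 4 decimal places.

(0.6728, 5.2802)

Read off: b = 2.9765, SE = 1.1596 for daily light exposure.
df = n − k − 1 = 94 − 3 − 1 = 90.
t* = t_{0.025, 90} = 1.986675.
Margin = t* × SE = 1.986675 × 1.1596 = 2.303748.
CI: 2.9765 ± 2.303748 → (0.6728, 5.2802).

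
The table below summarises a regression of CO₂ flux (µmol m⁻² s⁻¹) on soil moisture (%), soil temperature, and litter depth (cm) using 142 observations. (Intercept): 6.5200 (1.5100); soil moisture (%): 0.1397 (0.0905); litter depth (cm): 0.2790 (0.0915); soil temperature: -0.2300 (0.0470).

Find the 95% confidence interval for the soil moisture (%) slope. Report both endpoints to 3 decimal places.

Read off: b = 0.1397, SE = 0.0905 for soil moisture (%).
df = n − k − 1 = 142 − 3 − 1 = 138.
t* = t_{0.025, 138} = 1.977304.
Margin = t* × SE = 1.977304 × 0.0905 = 0.17895.
CI: 0.1397 ± 0.17895 → (-0.039, 0.319).

(-0.039, 0.319)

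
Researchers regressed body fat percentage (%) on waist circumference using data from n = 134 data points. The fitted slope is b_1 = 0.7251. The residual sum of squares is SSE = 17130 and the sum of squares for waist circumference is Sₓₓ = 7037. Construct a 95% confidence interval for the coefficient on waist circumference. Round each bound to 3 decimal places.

(0.456, 0.994)

MSE = SSE/(n − 2) = 17130/132 = 129.773.
SE(b_1) = √(MSE/Sₓₓ) = √(129.773/7037) = 0.135799.
df = n − 2 = 132.
t* = t_{0.025, 132} = 1.978099.
Margin = t* × SE = 1.978099 × 0.135799 = 0.26862.
CI: 0.7251 ± 0.26862 → (0.456, 0.994).
With 95% confidence, each one-unit increase in waist circumference is associated with a change of between 0.456 and 0.994 % in body fat percentage.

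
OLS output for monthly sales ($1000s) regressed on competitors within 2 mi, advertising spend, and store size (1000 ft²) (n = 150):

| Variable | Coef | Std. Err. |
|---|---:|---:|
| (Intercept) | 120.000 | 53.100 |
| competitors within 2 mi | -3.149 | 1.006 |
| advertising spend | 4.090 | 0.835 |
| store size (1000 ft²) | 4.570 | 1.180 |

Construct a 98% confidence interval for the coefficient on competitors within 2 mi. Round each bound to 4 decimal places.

(-5.5153, -0.7827)

Read off: b = -3.149, SE = 1.006 for competitors within 2 mi.
df = n − k − 1 = 150 − 3 − 1 = 146.
t* = t_{0.01, 146} = 2.35216.
Margin = t* × SE = 2.35216 × 1.006 = 2.366273.
CI: -3.149 ± 2.366273 → (-5.5153, -0.7827).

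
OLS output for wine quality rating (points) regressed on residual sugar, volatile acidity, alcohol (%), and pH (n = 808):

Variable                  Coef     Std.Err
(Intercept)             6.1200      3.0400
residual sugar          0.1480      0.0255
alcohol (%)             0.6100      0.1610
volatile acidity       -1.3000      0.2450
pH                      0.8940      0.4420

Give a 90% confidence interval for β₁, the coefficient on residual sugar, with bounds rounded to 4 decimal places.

(0.1060, 0.1900)

Read off: b = 0.1480, SE = 0.0255 for residual sugar.
df = n − k − 1 = 808 − 4 − 1 = 803.
t* = t_{0.05, 803} = 1.646753.
Margin = t* × SE = 1.646753 × 0.0255 = 0.041992.
CI: 0.1480 ± 0.041992 → (0.1060, 0.1900).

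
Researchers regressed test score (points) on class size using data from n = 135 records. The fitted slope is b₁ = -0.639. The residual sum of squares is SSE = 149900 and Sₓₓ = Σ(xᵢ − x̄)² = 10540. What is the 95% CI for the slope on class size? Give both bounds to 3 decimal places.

MSE = SSE/(n − 2) = 149900/133 = 1127.07.
SE(b₁) = √(MSE/Sₓₓ) = √(1127.07/10540) = 0.327005.
df = n − 2 = 133.
t* = t_{0.025, 133} = 1.977961.
Margin = t* × SE = 1.977961 × 0.327005 = 0.64680.
CI: -0.639 ± 0.64680 → (-1.286, 0.008).
With 95% confidence, each one-unit increase in class size is associated with a change of between -1.286 and 0.008 points in test score.

(-1.286, 0.008)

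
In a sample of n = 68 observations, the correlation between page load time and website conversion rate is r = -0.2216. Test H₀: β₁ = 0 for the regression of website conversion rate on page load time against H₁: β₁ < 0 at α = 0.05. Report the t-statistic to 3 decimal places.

t = r·√(n − 2)/√(1 − r²) = -0.2216·√66/√0.950893 = -1.846.
df = n − 2 = 66.
One-sided p ≈ 0.0347, which is < 0.05, so reject H₀.
There is evidence of a linear association between page load time and website conversion rate.

t = -1.846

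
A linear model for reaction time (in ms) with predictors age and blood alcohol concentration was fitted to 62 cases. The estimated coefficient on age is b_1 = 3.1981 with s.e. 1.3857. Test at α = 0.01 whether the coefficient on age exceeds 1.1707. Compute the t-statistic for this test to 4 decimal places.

t = 1.4631

H₀: β₁ = 1.1707 vs H₁: β₁ > 1.1707.
t = (b_1 − β₁⁰)/SE = (3.1981 − 1.1707) / 1.3857 = 1.4631.
df = n − k − 1 = 62 − 2 − 1 = 59.
One-sided p ≈ 0.0744, which is ≥ 0.01, so fail to reject H₀.
The data do not give significant evidence that the true slope on age exceeds 1.1707 ms per unit, holding the other predictors fixed.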